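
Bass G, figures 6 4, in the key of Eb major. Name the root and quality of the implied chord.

C minor

The figures 6 4 indicate a triad in second inversion.
In second inversion the root lies a fourth above the bass: a fourth above G in Eb major is C.
The chord tones are G, C, Eb, giving C minor.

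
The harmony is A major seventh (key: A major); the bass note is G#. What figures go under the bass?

G# is the seventh of A major seventh, so the chord is in third inversion.
A seventh chord in third inversion is figured 6/4/2, conventionally abbreviated 4/2.

4/2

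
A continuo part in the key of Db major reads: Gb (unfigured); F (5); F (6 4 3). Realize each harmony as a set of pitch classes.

Gb, Bb, Db | F, Ab, C | F, Ab, Bb, Db

Gb (5/3): Gb, Bb, Db.
F (5/3): F, Ab, C.
F (6/4/3): F, Ab, Bb, Db.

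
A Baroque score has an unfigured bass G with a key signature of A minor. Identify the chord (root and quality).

G major

An unfigured bass indicates a triad in root position.
In root position the bass is the root, so the root is G.
The chord tones are G, B, D, giving G major.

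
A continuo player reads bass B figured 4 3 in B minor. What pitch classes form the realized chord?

The written figures 4 3 are shorthand for 6/4/3: the 6 is implied.
A third above B in this key is D.
A fourth above B in this key is E.
A sixth above B in this key is G.
Together with the bass B, this spells E minor seventh in second inversion.

B, D, E, G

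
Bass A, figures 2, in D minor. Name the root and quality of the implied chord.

Bb major seventh

The figures 2 indicate a seventh chord in third inversion.
In third inversion the root lies a second above the bass: a second above A in D minor is Bb.
The chord tones are A, Bb, D, F, giving Bb major seventh.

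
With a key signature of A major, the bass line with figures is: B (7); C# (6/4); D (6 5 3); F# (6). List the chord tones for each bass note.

B, D, F#, A | C#, F#, A | D, F#, A, B | F#, A, D

B (7/5/3): B, D, F#, A.
C# (6/4): C#, F#, A.
D (6/5/3): D, F#, A, B.
F# (6/3): F#, A, D.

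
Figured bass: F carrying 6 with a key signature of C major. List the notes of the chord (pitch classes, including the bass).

The written figures 6 are shorthand for 6/3: the 3 is implied.
A third above F in this key is A.
A sixth above F in this key is D.
Together with the bass F, this spells D minor in first inversion.

F, A, D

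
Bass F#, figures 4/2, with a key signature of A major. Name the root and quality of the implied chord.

G# half-diminished seventh

The figures 4/2 indicate a seventh chord in third inversion.
In third inversion the root lies a second above the bass: a second above F# in A major is G#.
The chord tones are F#, G#, B, D, giving G# half-diminished seventh.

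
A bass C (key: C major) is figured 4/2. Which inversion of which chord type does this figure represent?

seventh chord, third inversion

4/2 is shorthand for 6/4/2.
Intervals of 6/4/2 above the bass form a seventh chord; the bass is the seventh, so this is third inversion.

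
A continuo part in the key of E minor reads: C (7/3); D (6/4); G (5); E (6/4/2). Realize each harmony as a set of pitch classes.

C, E, G, B | D, G, B | G, B, D | E, F#, A, C

C (7/5/3): C, E, G, B.
D (6/4): D, G, B.
G (5/3): G, B, D.
E (6/4/2): E, F#, A, C.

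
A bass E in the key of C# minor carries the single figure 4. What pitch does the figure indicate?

A

Counting 3 letter steps above E lands on A; in C# minor, that letter is A.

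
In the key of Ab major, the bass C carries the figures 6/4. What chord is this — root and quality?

The figures 6/4 indicate a triad in second inversion.
In second inversion the root lies a fourth above the bass: a fourth above C in Ab major is F.
The chord tones are C, F, Ab, giving F minor.

F minor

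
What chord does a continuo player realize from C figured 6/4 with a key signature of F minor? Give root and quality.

The figures 6/4 indicate a triad in second inversion.
In second inversion the root lies a fourth above the bass: a fourth above C in F minor is F.
The chord tones are C, F, Ab, giving F minor.

F minor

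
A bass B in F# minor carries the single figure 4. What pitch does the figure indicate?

E

Counting 3 letter steps above B lands on E; in F# minor, that letter is E.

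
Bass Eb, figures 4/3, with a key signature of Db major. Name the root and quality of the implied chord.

Ab dominant seventh

The figures 4/3 indicate a seventh chord in second inversion.
In second inversion the root lies a fourth above the bass: a fourth above Eb in Db major is Ab.
The chord tones are Eb, Gb, Ab, C, giving Ab dominant seventh.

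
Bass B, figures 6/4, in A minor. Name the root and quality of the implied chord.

E minor

The figures 6/4 indicate a triad in second inversion.
In second inversion the root lies a fourth above the bass: a fourth above B in A minor is E.
The chord tones are B, E, G, giving E minor.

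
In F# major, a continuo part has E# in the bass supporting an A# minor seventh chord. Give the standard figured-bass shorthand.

E# is the fifth of A# minor seventh, so the chord is in second inversion.
A seventh chord in second inversion is figured 6/4/3, conventionally abbreviated 4/3.

4/3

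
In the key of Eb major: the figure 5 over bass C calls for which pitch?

G

Counting 4 letter steps above C lands on G; in Eb major, that letter is G.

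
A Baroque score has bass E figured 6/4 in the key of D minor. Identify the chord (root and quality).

A minor

The figures 6/4 indicate a triad in second inversion.
In second inversion the root lies a fourth above the bass: a fourth above E in D minor is A.
The chord tones are E, A, C, giving A minor.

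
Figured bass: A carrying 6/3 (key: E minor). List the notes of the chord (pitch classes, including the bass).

A third above A in this key is C.
A sixth above A in this key is F#.
Together with the bass A, this spells F# diminished in first inversion.

A, C, F#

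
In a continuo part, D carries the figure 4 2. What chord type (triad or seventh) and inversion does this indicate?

4 2 is shorthand for 6/4/2.
Intervals of 6/4/2 above the bass form a seventh chord; the bass is the seventh, so this is third inversion.

seventh chord, third inversion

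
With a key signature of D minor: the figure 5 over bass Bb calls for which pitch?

Counting 4 letter steps above Bb lands on F; in D minor, that letter is F.

F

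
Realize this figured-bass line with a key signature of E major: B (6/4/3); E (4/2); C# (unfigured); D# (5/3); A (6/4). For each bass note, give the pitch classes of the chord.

B, D#, E, G# | E, F#, A, C# | C#, E, G# | D#, F#, A | A, D#, F#

B (6/4/3): B, D#, E, G#.
E (6/4/2): E, F#, A, C#.
C# (5/3): C#, E, G#.
D# (5/3): D#, F#, A.
A (6/4): A, D#, F#.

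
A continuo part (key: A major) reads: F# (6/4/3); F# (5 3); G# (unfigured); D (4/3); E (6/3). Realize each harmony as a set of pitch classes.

F#, A, B, D | F#, A, C# | G#, B, D | D, F#, G#, B | E, G#, C#

F# (6/4/3): F#, A, B, D.
F# (5/3): F#, A, C#.
G# (5/3): G#, B, D.
D (6/4/3): D, F#, G#, B.
E (6/3): E, G#, C#.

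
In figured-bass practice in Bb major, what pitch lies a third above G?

Bb

Counting 2 letter steps above G lands on B; in Bb major, that letter is Bb.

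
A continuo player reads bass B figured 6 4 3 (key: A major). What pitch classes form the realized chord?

A third above B in this key is D.
A fourth above B in this key is E.
A sixth above B in this key is G#.
Together with the bass B, this spells E dominant seventh in second inversion.

B, D, E, G#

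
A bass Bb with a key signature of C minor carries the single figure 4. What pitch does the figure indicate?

Counting 3 letter steps above Bb lands on E; in C minor, that letter is Eb.

Eb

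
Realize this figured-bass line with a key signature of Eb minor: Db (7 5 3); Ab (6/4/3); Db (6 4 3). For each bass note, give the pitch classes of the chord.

Db (7/5/3): Db, F, Ab, Cb.
Ab (6/4/3): Ab, Cb, Db, F.
Db (6/4/3): Db, F, Gb, Bb.

Db, F, Ab, Cb | Ab, Cb, Db, F | Db, F, Gb, Bb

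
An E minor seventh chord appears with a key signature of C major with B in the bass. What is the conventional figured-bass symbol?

4/3

B is the fifth of E minor seventh, so the chord is in second inversion.
A seventh chord in second inversion is figured 6/4/3, conventionally abbreviated 4/3.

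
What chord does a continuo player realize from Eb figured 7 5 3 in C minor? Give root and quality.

Eb major seventh

The figures 7 5 3 indicate a seventh chord in root position.
In root position the bass is the root, so the root is Eb.
The chord tones are Eb, G, Bb, D, giving Eb major seventh.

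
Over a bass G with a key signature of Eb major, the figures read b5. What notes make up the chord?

G, Bb, Db

The written figures b5 are shorthand for 5/3: the 3 is implied.
A third above G in this key is Bb.
A fifth above G in this key is D, lowered to Db by the flat.
Together with the bass G, this spells G diminished in root position.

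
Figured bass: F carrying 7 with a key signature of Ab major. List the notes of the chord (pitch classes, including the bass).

The written figures 7 are shorthand for 7/5/3: the 5/3 are implied.
A third above F in this key is Ab.
A fifth above F in this key is C.
A seventh above F in this key is Eb.
Together with the bass F, this spells F minor seventh in root position.

F, Ab, C, Eb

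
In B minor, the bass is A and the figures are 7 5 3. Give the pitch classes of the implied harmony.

A, C#, E, G

A third above A in this key is C#.
A fifth above A in this key is E.
A seventh above A in this key is G.
Together with the bass A, this spells A dominant seventh in root position.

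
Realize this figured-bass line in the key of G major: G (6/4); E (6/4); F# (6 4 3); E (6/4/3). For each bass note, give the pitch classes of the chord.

G (6/4): G, C, E.
E (6/4): E, A, C.
F# (6/4/3): F#, A, B, D.
E (6/4/3): E, G, A, C.

G, C, E | E, A, C | F#, A, B, D | E, G, A, C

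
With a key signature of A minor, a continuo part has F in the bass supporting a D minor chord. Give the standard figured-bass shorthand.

F is the third of D minor, so the chord is in first inversion.
A triad in first inversion is figured 6/3, conventionally abbreviated 6.

6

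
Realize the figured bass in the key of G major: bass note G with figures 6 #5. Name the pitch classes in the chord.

The written figures 6 #5 are shorthand for 6/5/3: the 3 is implied.
A third above G in this key is B.
A fifth above G in this key is D, raised to D# by the sharp.
A sixth above G in this key is E.
Together with the bass G, this spells E minor-major seventh in first inversion.

G, B, D#, E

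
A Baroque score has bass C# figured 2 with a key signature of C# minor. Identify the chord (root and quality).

D# half-diminished seventh

The figures 2 indicate a seventh chord in third inversion.
In third inversion the root lies a second above the bass: a second above C# in C# minor is D#.
The chord tones are C#, D#, F#, A, giving D# half-diminished seventh.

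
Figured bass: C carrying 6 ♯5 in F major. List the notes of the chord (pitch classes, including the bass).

The written figures 6 ♯5 are shorthand for 6/5/3: the 3 is implied.
A third above C in this key is E.
A fifth above C in this key is G, raised to G# by the sharp.
A sixth above C in this key is A.
Together with the bass C, this spells A minor-major seventh in first inversion.

C, E, G#, A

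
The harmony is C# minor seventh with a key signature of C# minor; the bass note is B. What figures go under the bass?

B is the seventh of C# minor seventh, so the chord is in third inversion.
A seventh chord in third inversion is figured 6/4/2, conventionally abbreviated 4/2.

4/2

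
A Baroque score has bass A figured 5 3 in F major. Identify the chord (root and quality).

A minor

The figures 5 3 indicate a triad in root position.
In root position the bass is the root, so the root is A.
The chord tones are A, C, E, giving A minor.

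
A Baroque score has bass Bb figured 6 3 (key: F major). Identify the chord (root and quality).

G minor

The figures 6 3 indicate a triad in first inversion.
In first inversion the root lies a sixth above the bass: a sixth above Bb in F major is G.
The chord tones are Bb, D, G, giving G minor.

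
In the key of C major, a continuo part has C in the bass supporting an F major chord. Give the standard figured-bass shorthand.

C is the fifth of F major, so the chord is in second inversion.
A triad in second inversion is figured 6/4, conventionally abbreviated 6/4.

6/4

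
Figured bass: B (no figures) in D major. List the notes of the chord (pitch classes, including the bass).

B, D, F#

An unfigured bass implies 5/3.
A third above B in this key is D.
A fifth above B in this key is F#.
Together with the bass B, this spells B minor in root position.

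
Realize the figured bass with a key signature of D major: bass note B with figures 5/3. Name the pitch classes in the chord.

A third above B in this key is D.
A fifth above B in this key is F#.
Together with the bass B, this spells B minor in root position.

B, D, F#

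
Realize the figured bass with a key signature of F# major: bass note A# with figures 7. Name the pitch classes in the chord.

A#, C#, E#, G#

The written figures 7 are shorthand for 7/5/3: the 5/3 are implied.
A third above A# in this key is C#.
A fifth above A# in this key is E#.
A seventh above A# in this key is G#.
Together with the bass A#, this spells A# minor seventh in root position.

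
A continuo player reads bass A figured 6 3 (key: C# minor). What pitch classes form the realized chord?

A third above A in this key is C#.
A sixth above A in this key is F#.
Together with the bass A, this spells F# minor in first inversion.

A, C#, F#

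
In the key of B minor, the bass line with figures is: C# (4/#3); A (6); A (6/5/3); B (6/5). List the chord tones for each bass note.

C# (6/4/#3): C#, E#, F#, A.
A (6/3): A, C#, F#.
A (6/5/3): A, C#, E, F#.
B (6/5/3): B, D, F#, G.

C#, E#, F#, A | A, C#, F# | A, C#, E, F# | B, D, F#, G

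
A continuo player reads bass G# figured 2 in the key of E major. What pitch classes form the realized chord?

G#, A, C#, E

The written figures 2 are shorthand for 6/4/2: the 6/4 are implied.
A second above G# in this key is A.
A fourth above G# in this key is C#.
A sixth above G# in this key is E.
Together with the bass G#, this spells A major seventh in third inversion.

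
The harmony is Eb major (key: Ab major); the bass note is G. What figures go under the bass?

6

G is the third of Eb major, so the chord is in first inversion.
A triad in first inversion is figured 6/3, conventionally abbreviated 6.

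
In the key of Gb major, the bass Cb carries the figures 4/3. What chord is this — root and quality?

The figures 4/3 indicate a seventh chord in second inversion.
In second inversion the root lies a fourth above the bass: a fourth above Cb in Gb major is F.
The chord tones are Cb, Eb, F, Ab, giving F half-diminished seventh.

F half-diminished seventh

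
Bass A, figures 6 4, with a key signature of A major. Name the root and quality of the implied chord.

The figures 6 4 indicate a triad in second inversion.
In second inversion the root lies a fourth above the bass: a fourth above A in A major is D.
The chord tones are A, D, F#, giving D major.

D major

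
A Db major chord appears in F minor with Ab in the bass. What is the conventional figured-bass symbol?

Ab is the fifth of Db major, so the chord is in second inversion.
A triad in second inversion is figured 6/4, conventionally abbreviated 6/4.

6/4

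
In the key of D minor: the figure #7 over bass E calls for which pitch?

D#

Counting 6 letter steps above E lands on D; in D minor, that letter is D.
The #7 figure raises it a semitone, giving D#.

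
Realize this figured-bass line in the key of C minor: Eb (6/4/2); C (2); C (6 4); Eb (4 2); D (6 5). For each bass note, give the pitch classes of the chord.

Eb (6/4/2): Eb, F, Ab, C.
C (6/4/2): C, D, F, Ab.
C (6/4): C, F, Ab.
Eb (6/4/2): Eb, F, Ab, C.
D (6/5/3): D, F, Ab, Bb.

Eb, F, Ab, C | C, D, F, Ab | C, F, Ab | Eb, F, Ab, C | D, F, Ab, Bb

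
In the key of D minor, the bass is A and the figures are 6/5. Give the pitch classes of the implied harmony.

A, C, E, F

The written figures 6/5 are shorthand for 6/5/3: the 3 is implied.
A third above A in this key is C.
A fifth above A in this key is E.
A sixth above A in this key is F.
Together with the bass A, this spells F major seventh in first inversion.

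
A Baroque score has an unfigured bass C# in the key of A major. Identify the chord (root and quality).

C# minor

An unfigured bass indicates a triad in root position.
In root position the bass is the root, so the root is C#.
The chord tones are C#, E, G#, giving C# minor.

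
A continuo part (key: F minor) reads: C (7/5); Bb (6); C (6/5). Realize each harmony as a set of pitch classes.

C, Eb, G, Bb | Bb, Db, G | C, Eb, G, Ab

C (7/5/3): C, Eb, G, Bb.
Bb (6/3): Bb, Db, G.
C (6/5/3): C, Eb, G, Ab.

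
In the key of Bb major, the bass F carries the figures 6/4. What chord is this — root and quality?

Bb major

The figures 6/4 indicate a triad in second inversion.
In second inversion the root lies a fourth above the bass: a fourth above F in Bb major is Bb.
The chord tones are F, Bb, D, giving Bb major.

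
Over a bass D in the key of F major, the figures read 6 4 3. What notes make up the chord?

A third above D in this key is F.
A fourth above D in this key is G.
A sixth above D in this key is Bb.
Together with the bass D, this spells G minor seventh in second inversion.

D, F, G, Bb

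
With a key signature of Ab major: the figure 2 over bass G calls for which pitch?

Ab

Counting 1 letter step above G lands on A; in Ab major, that letter is Ab.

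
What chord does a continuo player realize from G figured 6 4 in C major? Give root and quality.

C major

The figures 6 4 indicate a triad in second inversion.
In second inversion the root lies a fourth above the bass: a fourth above G in C major is C.
The chord tones are G, C, E, giving C major.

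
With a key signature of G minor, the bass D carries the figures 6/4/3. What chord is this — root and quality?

G minor seventh

The figures 6/4/3 indicate a seventh chord in second inversion.
In second inversion the root lies a fourth above the bass: a fourth above D in G minor is G.
The chord tones are D, F, G, Bb, giving G minor seventh.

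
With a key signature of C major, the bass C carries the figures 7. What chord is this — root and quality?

C major seventh

The figures 7 indicate a seventh chord in root position.
In root position the bass is the root, so the root is C.
The chord tones are C, E, G, B, giving C major seventh.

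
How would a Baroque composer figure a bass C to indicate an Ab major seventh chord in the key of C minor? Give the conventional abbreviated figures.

6/5

C is the third of Ab major seventh, so the chord is in first inversion.
A seventh chord in first inversion is figured 6/5/3, conventionally abbreviated 6/5.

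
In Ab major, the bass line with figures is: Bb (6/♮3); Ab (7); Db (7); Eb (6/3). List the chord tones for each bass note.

Bb, D, G | Ab, C, Eb, G | Db, F, Ab, C | Eb, G, C

Bb (6/♮3): Bb, D, G.
Ab (7/5/3): Ab, C, Eb, G.
Db (7/5/3): Db, F, Ab, C.
Eb (6/3): Eb, G, C.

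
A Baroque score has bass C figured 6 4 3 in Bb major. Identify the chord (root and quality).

F dominant seventh

The figures 6 4 3 indicate a seventh chord in second inversion.
In second inversion the root lies a fourth above the bass: a fourth above C in Bb major is F.
The chord tones are C, Eb, F, A, giving F dominant seventh.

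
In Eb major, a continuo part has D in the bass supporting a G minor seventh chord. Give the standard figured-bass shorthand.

D is the fifth of G minor seventh, so the chord is in second inversion.
A seventh chord in second inversion is figured 6/4/3, conventionally abbreviated 4/3.

4/3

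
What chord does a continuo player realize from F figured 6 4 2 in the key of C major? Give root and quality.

The figures 6 4 2 indicate a seventh chord in third inversion.
In third inversion the root lies a second above the bass: a second above F in C major is G.
The chord tones are F, G, B, D, giving G dominant seventh.

G dominant seventh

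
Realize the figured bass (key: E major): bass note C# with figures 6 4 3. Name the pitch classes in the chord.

C#, E, F#, A

A third above C# in this key is E.
A fourth above C# in this key is F#.
A sixth above C# in this key is A.
Together with the bass C#, this spells F# minor seventh in second inversion.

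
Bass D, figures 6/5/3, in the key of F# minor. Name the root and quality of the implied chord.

The figures 6/5/3 indicate a seventh chord in first inversion.
In first inversion the root lies a sixth above the bass: a sixth above D in F# minor is B.
The chord tones are D, F#, A, B, giving B minor seventh.

B minor seventh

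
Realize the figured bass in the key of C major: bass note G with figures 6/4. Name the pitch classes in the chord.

G, C, E

A fourth above G in this key is C.
A sixth above G in this key is E.
Together with the bass G, this spells C major in second inversion.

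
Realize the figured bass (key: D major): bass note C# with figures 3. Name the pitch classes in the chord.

C#, E, G

The written figures 3 are shorthand for 5/3: the 5 is implied.
A third above C# in this key is E.
A fifth above C# in this key is G.
Together with the bass C#, this spells C# diminished in root position.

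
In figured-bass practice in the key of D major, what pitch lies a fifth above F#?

C#

Counting 4 letter steps above F# lands on C; in D major, that letter is C#.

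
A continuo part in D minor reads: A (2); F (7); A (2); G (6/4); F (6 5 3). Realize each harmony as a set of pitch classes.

A (6/4/2): A, Bb, D, F.
F (7/5/3): F, A, C, E.
A (6/4/2): A, Bb, D, F.
G (6/4): G, C, E.
F (6/5/3): F, A, C, D.

A, Bb, D, F | F, A, C, E | A, Bb, D, F | G, C, E | F, A, C, D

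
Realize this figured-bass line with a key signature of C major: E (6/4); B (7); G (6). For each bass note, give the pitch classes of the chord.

E (6/4): E, A, C.
B (7/5/3): B, D, F, A.
G (6/3): G, B, E.

E, A, C | B, D, F, A | G, B, E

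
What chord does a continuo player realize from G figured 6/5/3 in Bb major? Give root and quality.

The figures 6/5/3 indicate a seventh chord in first inversion.
In first inversion the root lies a sixth above the bass: a sixth above G in Bb major is Eb.
The chord tones are G, Bb, D, Eb, giving Eb major seventh.

Eb major seventh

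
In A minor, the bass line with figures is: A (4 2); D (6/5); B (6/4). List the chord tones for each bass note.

A (6/4/2): A, B, D, F.
D (6/5/3): D, F, A, B.
B (6/4): B, E, G.

A, B, D, F | D, F, A, B | B, E, G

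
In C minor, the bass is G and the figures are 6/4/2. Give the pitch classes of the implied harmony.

A second above G in this key is Ab.
A fourth above G in this key is C.
A sixth above G in this key is Eb.
Together with the bass G, this spells Ab major seventh in third inversion.

G, Ab, C, Eb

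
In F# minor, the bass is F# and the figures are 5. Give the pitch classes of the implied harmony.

The written figures 5 are shorthand for 5/3: the 3 is implied.
A third above F# in this key is A.
A fifth above F# in this key is C#.
Together with the bass F#, this spells F# minor in root position.

F#, A, C#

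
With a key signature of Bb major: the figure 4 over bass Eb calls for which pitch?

A

Counting 3 letter steps above Eb lands on A; in Bb major, that letter is A.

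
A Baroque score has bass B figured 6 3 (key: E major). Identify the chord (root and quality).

The figures 6 3 indicate a triad in first inversion.
In first inversion the root lies a sixth above the bass: a sixth above B in E major is G#.
The chord tones are B, D#, G#, giving G# minor.

G# minor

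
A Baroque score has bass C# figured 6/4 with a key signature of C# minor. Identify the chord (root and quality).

F# minor

The figures 6/4 indicate a triad in second inversion.
In second inversion the root lies a fourth above the bass: a fourth above C# in C# minor is F#.
The chord tones are C#, F#, A, giving F# minor.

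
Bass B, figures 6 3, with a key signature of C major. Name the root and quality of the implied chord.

The figures 6 3 indicate a triad in first inversion.
In first inversion the root lies a sixth above the bass: a sixth above B in C major is G.
The chord tones are B, D, G, giving G major.

G major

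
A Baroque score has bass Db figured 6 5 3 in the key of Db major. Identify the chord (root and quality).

The figures 6 5 3 indicate a seventh chord in first inversion.
In first inversion the root lies a sixth above the bass: a sixth above Db in Db major is Bb.
The chord tones are Db, F, Ab, Bb, giving Bb minor seventh.

Bb minor seventh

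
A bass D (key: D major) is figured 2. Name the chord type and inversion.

2 is shorthand for 6/4/2.
Intervals of 6/4/2 above the bass form a seventh chord; the bass is the seventh, so this is third inversion.

seventh chord, third inversion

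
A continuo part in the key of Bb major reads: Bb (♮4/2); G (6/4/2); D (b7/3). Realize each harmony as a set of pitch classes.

Bb, C, E, G | G, A, C, Eb | D, F, A, Cb

Bb (6/♮4/2): Bb, C, E, G.
G (6/4/2): G, A, C, Eb.
D (b7/5/3): D, F, A, Cb.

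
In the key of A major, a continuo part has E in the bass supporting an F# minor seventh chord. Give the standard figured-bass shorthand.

E is the seventh of F# minor seventh, so the chord is in third inversion.
A seventh chord in third inversion is figured 6/4/2, conventionally abbreviated 4/2.

4/2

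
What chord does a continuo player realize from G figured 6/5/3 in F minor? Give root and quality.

The figures 6/5/3 indicate a seventh chord in first inversion.
In first inversion the root lies a sixth above the bass: a sixth above G in F minor is Eb.
The chord tones are G, Bb, Db, Eb, giving Eb dominant seventh.

Eb dominant seventh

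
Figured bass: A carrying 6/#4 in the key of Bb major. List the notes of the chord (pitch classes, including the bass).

A fourth above A in this key is D, raised to D# by the sharp.
A sixth above A in this key is F.

A, D#, F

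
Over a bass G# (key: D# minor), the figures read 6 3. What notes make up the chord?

A third above G# in this key is B.
A sixth above G# in this key is E#.
Together with the bass G#, this spells E# diminished in first inversion.

G#, B, E#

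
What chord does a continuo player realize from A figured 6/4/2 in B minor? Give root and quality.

B minor seventh

The figures 6/4/2 indicate a seventh chord in third inversion.
In third inversion the root lies a second above the bass: a second above A in B minor is B.
The chord tones are A, B, D, F#, giving B minor seventh.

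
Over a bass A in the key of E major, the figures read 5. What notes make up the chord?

The written figures 5 are shorthand for 5/3: the 3 is implied.
A third above A in this key is C#.
A fifth above A in this key is E.
Together with the bass A, this spells A major in root position.

A, C#, E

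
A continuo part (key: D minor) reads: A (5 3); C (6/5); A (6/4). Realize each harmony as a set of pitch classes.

A (5/3): A, C, E.
C (6/5/3): C, E, G, A.
A (6/4): A, D, F.

A, C, E | C, E, G, A | A, D, F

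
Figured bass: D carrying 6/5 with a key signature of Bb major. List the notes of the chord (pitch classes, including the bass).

The written figures 6/5 are shorthand for 6/5/3: the 3 is implied.
A third above D in this key is F.
A fifth above D in this key is A.
A sixth above D in this key is Bb.
Together with the bass D, this spells Bb major seventh in first inversion.

D, F, A, Bb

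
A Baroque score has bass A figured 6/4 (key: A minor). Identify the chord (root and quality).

D minor

The figures 6/4 indicate a triad in second inversion.
In second inversion the root lies a fourth above the bass: a fourth above A in A minor is D.
The chord tones are A, D, F, giving D minor.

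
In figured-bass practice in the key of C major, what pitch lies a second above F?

G

Counting 1 letter step above F lands on G; in C major, that letter is G.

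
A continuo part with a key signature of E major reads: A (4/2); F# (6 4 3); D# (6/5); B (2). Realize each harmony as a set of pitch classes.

A, B, D#, F# | F#, A, B, D# | D#, F#, A, B | B, C#, E, G#

A (6/4/2): A, B, D#, F#.
F# (6/4/3): F#, A, B, D#.
D# (6/5/3): D#, F#, A, B.
B (6/4/2): B, C#, E, G#.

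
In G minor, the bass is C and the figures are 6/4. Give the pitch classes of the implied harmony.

C, F, A

A fourth above C in this key is F.
A sixth above C in this key is A.
Together with the bass C, this spells F major in second inversion.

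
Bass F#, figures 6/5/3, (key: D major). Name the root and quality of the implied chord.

D major seventh

The figures 6/5/3 indicate a seventh chord in first inversion.
In first inversion the root lies a sixth above the bass: a sixth above F# in D major is D.
The chord tones are F#, A, C#, D, giving D major seventh.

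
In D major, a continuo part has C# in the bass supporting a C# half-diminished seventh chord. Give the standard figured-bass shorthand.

C# is the root of C# half-diminished seventh, so the chord is in root position.
A seventh chord in root position is figured 7/5/3, conventionally abbreviated 7.

7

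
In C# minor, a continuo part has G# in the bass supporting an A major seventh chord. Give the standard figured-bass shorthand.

4/2

G# is the seventh of A major seventh, so the chord is in third inversion.
A seventh chord in third inversion is figured 6/4/2, conventionally abbreviated 4/2.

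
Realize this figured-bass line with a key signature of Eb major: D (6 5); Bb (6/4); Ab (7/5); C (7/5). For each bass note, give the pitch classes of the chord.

D, F, Ab, Bb | Bb, Eb, G | Ab, C, Eb, G | C, Eb, G, Bb

D (6/5/3): D, F, Ab, Bb.
Bb (6/4): Bb, Eb, G.
Ab (7/5/3): Ab, C, Eb, G.
C (7/5/3): C, Eb, G, Bb.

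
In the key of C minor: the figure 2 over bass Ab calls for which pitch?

Bb

Counting 1 letter step above Ab lands on B; in C minor, that letter is Bb.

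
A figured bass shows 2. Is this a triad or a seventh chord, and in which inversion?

2 is shorthand for 6/4/2.
Intervals of 6/4/2 above the bass form a seventh chord; the bass is the seventh, so this is third inversion.

seventh chord, third inversion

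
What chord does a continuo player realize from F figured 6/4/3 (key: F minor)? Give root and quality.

The figures 6/4/3 indicate a seventh chord in second inversion.
In second inversion the root lies a fourth above the bass: a fourth above F in F minor is Bb.
The chord tones are F, Ab, Bb, Db, giving Bb minor seventh.

Bb minor seventh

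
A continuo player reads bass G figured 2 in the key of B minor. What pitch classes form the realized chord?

G, A, C#, E

The written figures 2 are shorthand for 6/4/2: the 6/4 are implied.
A second above G in this key is A.
A fourth above G in this key is C#.
A sixth above G in this key is E.
Together with the bass G, this spells A dominant seventh in third inversion.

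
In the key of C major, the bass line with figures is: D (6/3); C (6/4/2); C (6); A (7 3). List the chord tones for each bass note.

D (6/3): D, F, B.
C (6/4/2): C, D, F, A.
C (6/3): C, E, A.
A (7/5/3): A, C, E, G.

D, F, B | C, D, F, A | C, E, A | A, C, E, G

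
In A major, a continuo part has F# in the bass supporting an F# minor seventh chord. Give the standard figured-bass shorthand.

F# is the root of F# minor seventh, so the chord is in root position.
A seventh chord in root position is figured 7/5/3, conventionally abbreviated 7.

7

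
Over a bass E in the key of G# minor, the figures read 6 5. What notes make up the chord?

E, G#, B, C#

The written figures 6 5 are shorthand for 6/5/3: the 3 is implied.
A third above E in this key is G#.
A fifth above E in this key is B.
A sixth above E in this key is C#.
Together with the bass E, this spells C# minor seventh in first inversion.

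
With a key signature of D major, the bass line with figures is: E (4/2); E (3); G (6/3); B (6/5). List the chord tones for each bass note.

E (6/4/2): E, F#, A, C#.
E (5/3): E, G, B.
G (6/3): G, B, E.
B (6/5/3): B, D, F#, G.

E, F#, A, C# | E, G, B | G, B, E | B, D, F#, G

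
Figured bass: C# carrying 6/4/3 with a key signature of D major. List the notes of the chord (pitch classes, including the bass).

C#, E, F#, A

A third above C# in this key is E.
A fourth above C# in this key is F#.
A sixth above C# in this key is A.
Together with the bass C#, this spells F# minor seventh in second inversion.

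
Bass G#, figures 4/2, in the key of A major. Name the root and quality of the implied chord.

The figures 4/2 indicate a seventh chord in third inversion.
In third inversion the root lies a second above the bass: a second above G# in A major is A.
The chord tones are G#, A, C#, E, giving A major seventh.

A major seventh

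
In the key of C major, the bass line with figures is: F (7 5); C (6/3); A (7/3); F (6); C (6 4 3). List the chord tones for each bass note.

F (7/5/3): F, A, C, E.
C (6/3): C, E, A.
A (7/5/3): A, C, E, G.
F (6/3): F, A, D.
C (6/4/3): C, E, F, A.

F, A, C, E | C, E, A | A, C, E, G | F, A, D | C, E, F, A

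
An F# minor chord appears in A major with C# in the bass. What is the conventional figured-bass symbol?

C# is the fifth of F# minor, so the chord is in second inversion.
A triad in second inversion is figured 6/4, conventionally abbreviated 6/4.

6/4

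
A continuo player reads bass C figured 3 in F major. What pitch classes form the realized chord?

C, E, G

The written figures 3 are shorthand for 5/3: the 5 is implied.
A third above C in this key is E.
A fifth above C in this key is G.
Together with the bass C, this spells C major in root position.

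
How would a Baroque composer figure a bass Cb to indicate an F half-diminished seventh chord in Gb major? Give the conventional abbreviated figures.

Cb is the fifth of F half-diminished seventh, so the chord is in second inversion.
A seventh chord in second inversion is figured 6/4/3, conventionally abbreviated 4/3.

4/3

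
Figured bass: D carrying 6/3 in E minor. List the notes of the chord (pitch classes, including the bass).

D, F#, B

A third above D in this key is F#.
A sixth above D in this key is B.
Together with the bass D, this spells B minor in first inversion.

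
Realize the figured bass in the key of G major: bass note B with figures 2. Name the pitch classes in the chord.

The written figures 2 are shorthand for 6/4/2: the 6/4 are implied.
A second above B in this key is C.
A fourth above B in this key is E.
A sixth above B in this key is G.
Together with the bass B, this spells C major seventh in third inversion.

B, C, E, G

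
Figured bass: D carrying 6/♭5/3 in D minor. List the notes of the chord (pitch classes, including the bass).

D, F, Ab, Bb

A third above D in this key is F.
A fifth above D in this key is A, lowered to Ab by the flat.
A sixth above D in this key is Bb.
Together with the bass D, this spells Bb dominant seventh in first inversion.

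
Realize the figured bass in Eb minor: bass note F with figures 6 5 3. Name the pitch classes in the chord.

A third above F in this key is Ab.
A fifth above F in this key is Cb.
A sixth above F in this key is Db.
Together with the bass F, this spells Db dominant seventh in first inversion.

F, Ab, Cb, Db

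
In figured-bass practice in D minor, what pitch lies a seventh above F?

Counting 6 letter steps above F lands on E; in D minor, that letter is E.

E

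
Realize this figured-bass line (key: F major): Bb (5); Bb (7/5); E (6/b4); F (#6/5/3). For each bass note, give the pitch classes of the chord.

Bb (5/3): Bb, D, F.
Bb (7/5/3): Bb, D, F, A.
E (6/b4): E, Ab, C.
F (#6/5/3): F, A, C, D#.

Bb, D, F | Bb, D, F, A | E, Ab, C | F, A, C, D#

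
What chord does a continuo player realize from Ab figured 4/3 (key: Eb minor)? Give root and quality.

Db dominant seventh

The figures 4/3 indicate a seventh chord in second inversion.
In second inversion the root lies a fourth above the bass: a fourth above Ab in Eb minor is Db.
The chord tones are Ab, Cb, Db, F, giving Db dominant seventh.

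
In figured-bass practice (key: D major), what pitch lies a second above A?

B

Counting 1 letter step above A lands on B; in D major, that letter is B.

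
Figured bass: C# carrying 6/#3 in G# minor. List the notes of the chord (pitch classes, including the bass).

C#, E#, A#

A third above C# in this key is E, raised to E# by the sharp.
A sixth above C# in this key is A#.
Together with the bass C#, this spells A# minor in first inversion.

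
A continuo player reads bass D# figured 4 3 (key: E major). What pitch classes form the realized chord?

The written figures 4 3 are shorthand for 6/4/3: the 6 is implied.
A third above D# in this key is F#.
A fourth above D# in this key is G#.
A sixth above D# in this key is B.
Together with the bass D#, this spells G# minor seventh in second inversion.

D#, F#, G#, B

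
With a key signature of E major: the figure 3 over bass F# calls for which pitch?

Counting 2 letter steps above F# lands on A; in E major, that letter is A.

A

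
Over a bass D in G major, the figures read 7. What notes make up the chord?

D, F#, A, C

The written figures 7 are shorthand for 7/5/3: the 5/3 are implied.
A third above D in this key is F#.
A fifth above D in this key is A.
A seventh above D in this key is C.
Together with the bass D, this spells D dominant seventh in root position.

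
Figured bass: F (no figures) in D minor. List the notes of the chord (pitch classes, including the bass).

F, A, C

An unfigured bass implies 5/3.
A third above F in this key is A.
A fifth above F in this key is C.
Together with the bass F, this spells F major in root position.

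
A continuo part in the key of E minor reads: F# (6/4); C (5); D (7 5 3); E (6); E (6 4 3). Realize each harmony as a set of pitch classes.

F# (6/4): F#, B, D.
C (5/3): C, E, G.
D (7/5/3): D, F#, A, C.
E (6/3): E, G, C.
E (6/4/3): E, G, A, C.

F#, B, D | C, E, G | D, F#, A, C | E, G, C | E, G, A, C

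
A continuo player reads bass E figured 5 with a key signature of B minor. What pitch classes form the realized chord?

E, G, B

The written figures 5 are shorthand for 5/3: the 3 is implied.
A third above E in this key is G.
A fifth above E in this key is B.
Together with the bass E, this spells E minor in root position.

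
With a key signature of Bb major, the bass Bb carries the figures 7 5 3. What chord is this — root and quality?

Bb major seventh

The figures 7 5 3 indicate a seventh chord in root position.
In root position the bass is the root, so the root is Bb.
The chord tones are Bb, D, F, A, giving Bb major seventh.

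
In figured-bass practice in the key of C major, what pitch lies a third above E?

G

Counting 2 letter steps above E lands on G; in C major, that letter is G.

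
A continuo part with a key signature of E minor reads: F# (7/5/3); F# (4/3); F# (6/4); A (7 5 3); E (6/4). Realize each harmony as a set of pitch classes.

F#, A, C, E | F#, A, B, D | F#, B, D | A, C, E, G | E, A, C

F# (7/5/3): F#, A, C, E.
F# (6/4/3): F#, A, B, D.
F# (6/4): F#, B, D.
A (7/5/3): A, C, E, G.
E (6/4): E, A, C.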